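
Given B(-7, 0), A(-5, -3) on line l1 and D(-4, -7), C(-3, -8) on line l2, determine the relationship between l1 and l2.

Slope of line 1: m1 = (-3 - 0)/(-5 - -7) = -3/2 = -3/2
Slope of line 2: m2 = (-8 - -7)/(-3 - -4) = -1/1 = -1
m1 != m2 (-3/2 != -1), so not parallel.
m1 * m2 = (-3/2) * (-1) = 3/2 != -1, so not perpendicular.
The lines are neither parallel nor perpendicular.

Neither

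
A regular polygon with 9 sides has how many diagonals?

Each of the 9 vertices connects to 6 non-adjacent vertices via diagonals.
Total connections = 9 × 6 = 54, but each diagonal is counted twice.
Number of diagonals = 54 / 2 = 27.

27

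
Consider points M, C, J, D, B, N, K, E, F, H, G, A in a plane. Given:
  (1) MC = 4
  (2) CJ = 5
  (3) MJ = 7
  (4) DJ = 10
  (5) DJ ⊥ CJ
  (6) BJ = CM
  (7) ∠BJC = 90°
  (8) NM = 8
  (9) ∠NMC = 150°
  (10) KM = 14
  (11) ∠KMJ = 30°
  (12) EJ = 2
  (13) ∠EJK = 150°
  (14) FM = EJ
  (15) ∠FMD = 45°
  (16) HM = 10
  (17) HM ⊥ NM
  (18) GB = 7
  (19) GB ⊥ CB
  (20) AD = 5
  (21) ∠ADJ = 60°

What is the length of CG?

From the given relations: BJ = CM = 4.
Step 1: By the law of cosines on triangle BJC: BC² = 4² + 5² − 2·4·5·cos(90°) = 41, so BC = √41.
Step 2: By the law of cosines on triangle CBG: CG² = √41² + 7² − 2·√41·7·cos(90°) = 90, so CG = 3·√10.

Therefore, the length of CG = 3·√10.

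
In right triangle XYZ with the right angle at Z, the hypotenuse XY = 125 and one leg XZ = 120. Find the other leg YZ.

By the Pythagorean theorem: YZ^2 = XY^2 - XZ^2
YZ^2 = 125^2 - 120^2 = 15625 - 14400 = 1225
YZ = sqrt(1225) = 35

35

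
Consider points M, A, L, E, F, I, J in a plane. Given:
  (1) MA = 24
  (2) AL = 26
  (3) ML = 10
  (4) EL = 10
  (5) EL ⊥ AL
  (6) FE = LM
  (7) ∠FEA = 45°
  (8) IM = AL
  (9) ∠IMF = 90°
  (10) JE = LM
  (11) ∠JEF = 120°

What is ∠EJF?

From the given relations: JE = LM = 10; FE = LM = 10.
Step 1: By the law of cosines on triangle JEF: JF² = 10² + 10² − 2·10·10·cos(120°) = 300, so JF = 10·√3.
Step 2: By the inverse law of cosines on triangle EJF: cos(∠EJF) = (10² + (10·√3)² − 10²) / (2·10·10·√3) = 300/346.41 = 0.866, so ∠EJF = 30°.

Therefore, the measure of angle ∠EJF = 30°.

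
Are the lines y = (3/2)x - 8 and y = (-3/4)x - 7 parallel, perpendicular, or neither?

Slope of line 1: m1 = 3/2
Slope of line 2: m2 = -3/4
m1 != m2 and m1*m2 = -9/8 != -1. Neither.

Neither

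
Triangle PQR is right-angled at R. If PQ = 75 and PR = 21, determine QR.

Rearranging the Pythagorean theorem to solve for the unknown leg:
leg^2 = hypotenuse^2 - known_leg^2 = 5625 - 441 = 5184
leg = sqrt(5184) = 72.

72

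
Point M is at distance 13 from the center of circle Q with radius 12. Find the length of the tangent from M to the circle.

Let T be the point of tangency. Then QT ⊥ MT (radius ⊥ tangent).
In right triangle QTM: QM² = QT² + MT²
13² = 12² + MT²
MT² = 25, MT = 5

5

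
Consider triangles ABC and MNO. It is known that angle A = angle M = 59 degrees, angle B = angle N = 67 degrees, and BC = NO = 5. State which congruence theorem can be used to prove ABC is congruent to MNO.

Consider the given information: angle A = angle M = 59 degrees, angle B = angle N = 67 degrees, and BC = NO = 5
This is not ASA or HL: ASA requires two angles and the side between them. HL only applies to right triangles with matching hypotenuse and leg.
The correct criterion is AAS. Two pairs of corresponding angles and a non-included side are equal (Angle-Angle-Side).

AAS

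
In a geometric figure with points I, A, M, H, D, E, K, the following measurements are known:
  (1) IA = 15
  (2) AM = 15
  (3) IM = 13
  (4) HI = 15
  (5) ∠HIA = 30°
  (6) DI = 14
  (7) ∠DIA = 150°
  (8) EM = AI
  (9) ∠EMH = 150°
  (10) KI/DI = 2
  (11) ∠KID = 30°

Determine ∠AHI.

Step 1: By the law of cosines on triangle HIA: HA² = 15² + 15² − 2·15·15·cos(30°) = 60.29, so HA ≈ 7.76.
Step 2: By the inverse law of cosines on triangle AHI: cos(∠AHI) = (7.76² + 15² − 15²) / (2·7.76·15) = 60.29/232.94 = 0.2588, so ∠AHI = 75°.

Therefore, the measure of angle ∠AHI = 75°.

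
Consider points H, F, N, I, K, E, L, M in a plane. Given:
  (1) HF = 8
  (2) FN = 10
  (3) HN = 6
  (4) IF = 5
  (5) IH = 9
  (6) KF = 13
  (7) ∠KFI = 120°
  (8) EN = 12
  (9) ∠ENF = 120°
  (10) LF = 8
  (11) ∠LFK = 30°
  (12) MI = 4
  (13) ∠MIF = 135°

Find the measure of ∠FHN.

Step 1: By the inverse law of cosines on triangle FHN: cos(∠FHN) = (8² + 6² − 10²) / (2·8·6) = 0/96 = 0, so ∠FHN = 90°.

Therefore, the measure of angle ∠FHN = 90°.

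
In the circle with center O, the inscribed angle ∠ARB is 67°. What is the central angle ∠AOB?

The inscribed angle theorem states that a central angle is always twice any inscribed angle that subtends the same arc.
Since the inscribed angle is 67°, the central angle = 2 × 67° = 134°.

134°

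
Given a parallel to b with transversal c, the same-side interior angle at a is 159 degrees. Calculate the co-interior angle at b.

Co-interior angles sum to 180: 180 - 159 = 21 degrees.

21 degrees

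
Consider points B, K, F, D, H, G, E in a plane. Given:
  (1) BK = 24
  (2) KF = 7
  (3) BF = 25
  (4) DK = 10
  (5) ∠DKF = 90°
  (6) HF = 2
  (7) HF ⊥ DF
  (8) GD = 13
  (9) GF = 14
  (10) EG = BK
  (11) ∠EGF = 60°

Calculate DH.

Step 1: By the law of cosines on triangle FKD: FD² = 7² + 10² − 2·7·10·cos(90°) = 149, so FD = √149.
Step 2: By the law of cosines on triangle DFH: DH² = √149² + 2² − 2·√149·2·cos(90°) = 153, so DH = 3·√17.

Therefore, the length of DH = 3·√17.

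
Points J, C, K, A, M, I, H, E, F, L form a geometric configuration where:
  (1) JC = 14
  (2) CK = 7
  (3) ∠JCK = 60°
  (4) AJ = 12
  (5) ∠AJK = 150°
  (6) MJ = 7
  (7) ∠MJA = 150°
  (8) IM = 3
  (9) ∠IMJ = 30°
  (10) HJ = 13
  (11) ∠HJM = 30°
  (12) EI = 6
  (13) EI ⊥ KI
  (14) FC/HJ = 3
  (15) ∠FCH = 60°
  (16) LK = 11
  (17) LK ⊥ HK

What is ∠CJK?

Step 1: By the law of cosines on triangle JCK: JK² = 14² + 7² − 2·14·7·cos(60°) = 147, so JK = 7·√3.
Step 2: By the inverse law of cosines on triangle CJK: cos(∠CJK) = (14² + (7·√3)² − 7²) / (2·14·7·√3) = 294/339.48 = 0.866, so ∠CJK = 30°.

Therefore, the measure of angle ∠CJK = 30°.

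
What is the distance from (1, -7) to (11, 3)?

d = sqrt((11 - 1)^2 + (3 - -7)^2)
d = sqrt(10^2 + 10^2)
d = sqrt(100 + 100)
d = sqrt(200) = 10*sqrt(2)

10*sqrt(2)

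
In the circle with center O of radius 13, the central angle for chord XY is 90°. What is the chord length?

Chord = 2(13) sin(45°) = 13*sqrt(2)

13*sqrt(2)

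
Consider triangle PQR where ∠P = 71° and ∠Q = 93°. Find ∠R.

By the triangle angle sum property, the three interior angles of any triangle add up to 180°.
We know angle P = 71° and angle Q = 93°, so their sum is 164°.
Therefore angle R = 180° - 164° = 16°.

16 degrees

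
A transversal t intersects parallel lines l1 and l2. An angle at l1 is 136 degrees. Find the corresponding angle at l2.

Corresponding angles formed by parallel lines and a transversal are equal.
The given angle is 136 degrees.
The corresponding angle = 136 degrees.

136 degrees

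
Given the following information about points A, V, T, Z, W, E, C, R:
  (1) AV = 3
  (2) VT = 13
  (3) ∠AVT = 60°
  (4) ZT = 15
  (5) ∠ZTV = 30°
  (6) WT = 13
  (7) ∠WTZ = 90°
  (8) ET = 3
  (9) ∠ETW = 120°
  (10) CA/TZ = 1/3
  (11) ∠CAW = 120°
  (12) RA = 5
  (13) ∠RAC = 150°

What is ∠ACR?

From the given relations: CA = 1/3·TZ = 1/3·15 = 5.
Step 1: By the law of cosines on triangle CAR: CR² = 5² + 5² − 2·5·5·cos(150°) = 93.3, so CR ≈ 9.66.
Step 2: By the inverse law of cosines on triangle ACR: cos(∠ACR) = (5² + 9.66² − 5²) / (2·5·9.66) = 93.3/96.59 = 0.9659, so ∠ACR = 15°.

Therefore, the measure of angle ∠ACR = 15°.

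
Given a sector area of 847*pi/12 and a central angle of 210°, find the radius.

r² = 360 × 847*pi/12 / (π × 210) = 121, so r = 11.

11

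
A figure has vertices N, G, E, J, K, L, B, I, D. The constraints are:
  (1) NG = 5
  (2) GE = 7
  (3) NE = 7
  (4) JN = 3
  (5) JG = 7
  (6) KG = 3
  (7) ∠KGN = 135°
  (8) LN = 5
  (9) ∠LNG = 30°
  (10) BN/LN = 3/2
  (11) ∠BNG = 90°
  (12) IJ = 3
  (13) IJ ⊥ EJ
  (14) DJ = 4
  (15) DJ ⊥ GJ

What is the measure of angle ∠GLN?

Step 1: By the law of cosines on triangle LNG: LG² = 5² + 5² − 2·5·5·cos(30°) = 6.7, so LG ≈ 2.59.
Step 2: By the inverse law of cosines on triangle GLN: cos(∠GLN) = (2.59² + 5² − 5²) / (2·2.59·5) = 6.7/25.88 = 0.2588, so ∠GLN = 75°.

Therefore, the measure of angle ∠GLN = 75°.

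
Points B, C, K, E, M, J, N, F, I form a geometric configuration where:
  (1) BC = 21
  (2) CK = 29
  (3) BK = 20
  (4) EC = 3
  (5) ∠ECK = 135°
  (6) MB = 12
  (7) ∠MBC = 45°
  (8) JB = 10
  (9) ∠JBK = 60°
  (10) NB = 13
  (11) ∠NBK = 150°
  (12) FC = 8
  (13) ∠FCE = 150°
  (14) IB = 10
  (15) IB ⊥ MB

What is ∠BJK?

Step 1: By the law of cosines on triangle JBK: JK² = 10² + 20² − 2·10·20·cos(60°) = 300, so JK = 10·√3.
Step 2: By the inverse law of cosines on triangle BJK: cos(∠BJK) = (10² + (10·√3)² − 20²) / (2·10·10·√3) = 0/346.41 = 0, so ∠BJK = 90°.

Therefore, the measure of angle ∠BJK = 90°.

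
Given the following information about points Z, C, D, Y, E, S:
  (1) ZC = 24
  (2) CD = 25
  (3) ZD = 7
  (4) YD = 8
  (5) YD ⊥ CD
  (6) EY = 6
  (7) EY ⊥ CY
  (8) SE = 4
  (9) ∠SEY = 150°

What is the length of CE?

Step 1: By the law of cosines on triangle CDY: CY² = 25² + 8² − 2·25·8·cos(90°) = 689, so CY ≈ 26.25.
Step 2: By the law of cosines on triangle CYE: CE² = 26.25² + 6² − 2·26.25·6·cos(90°) = 725, so CE = 5·√29.

Therefore, the length of CE = 5·√29.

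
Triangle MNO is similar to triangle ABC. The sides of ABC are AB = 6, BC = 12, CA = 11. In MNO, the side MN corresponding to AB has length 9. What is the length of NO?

Similar triangles have proportional sides. Setting up the proportion:
MN / AB = NO / BC
9 / 6 = NO / 12
NO = 12 * 9 / 6 = 18.

18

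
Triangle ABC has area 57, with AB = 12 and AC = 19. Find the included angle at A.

From the SAS area formula Area = (1/2)ab sin(C), rearranging gives sin(C) = 2*Area/(ab).
sin(C) = 2 * 57 / (228) = 1/2.
Therefore C = arcsin(1/2) = 30°.
Since sin(180° - C) = sin(C), the obtuse angle 150° gives the same area, so C = 30° or C = 150°.

30° or 150°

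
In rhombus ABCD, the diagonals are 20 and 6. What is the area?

The diagonals of a rhombus divide it into four right triangles.
Each triangle has legs 20/ 2 = 10 and 6/2 = 3, so each has area (1/2)*10*3 = 15.
Four such triangles give total area = (d1 * d2) / 2 = 60.

60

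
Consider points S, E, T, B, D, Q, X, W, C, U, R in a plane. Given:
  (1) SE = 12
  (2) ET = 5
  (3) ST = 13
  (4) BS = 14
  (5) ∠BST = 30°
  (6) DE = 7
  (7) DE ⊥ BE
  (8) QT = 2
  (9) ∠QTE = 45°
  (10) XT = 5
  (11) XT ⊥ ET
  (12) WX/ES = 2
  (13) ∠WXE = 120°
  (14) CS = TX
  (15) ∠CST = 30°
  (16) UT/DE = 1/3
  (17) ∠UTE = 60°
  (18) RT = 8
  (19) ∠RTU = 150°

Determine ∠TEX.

Step 1: By the law of cosines on triangle ETX: EX² = 5² + 5² − 2·5·5·cos(90°) = 50, so EX = 5·√2.
Step 2: By the inverse law of cosines on triangle TEX: cos(∠TEX) = (5² + (5·√2)² − 5²) / (2·5·5·√2) = 50/70.71 = 0.7071, so ∠TEX = 45°.

Therefore, the measure of angle ∠TEX = 45°.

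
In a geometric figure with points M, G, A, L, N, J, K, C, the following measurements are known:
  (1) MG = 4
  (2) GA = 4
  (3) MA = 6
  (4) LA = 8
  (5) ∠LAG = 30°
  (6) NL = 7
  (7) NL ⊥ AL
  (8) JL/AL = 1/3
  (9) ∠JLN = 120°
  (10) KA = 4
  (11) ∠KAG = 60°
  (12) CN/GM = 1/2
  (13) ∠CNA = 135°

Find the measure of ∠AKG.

Step 1: By the law of cosines on triangle KAG: KG² = 4² + 4² − 2·4·4·cos(60°) = 16, so KG = 4.
Step 2: By the inverse law of cosines on triangle AKG: cos(∠AKG) = (4² + 4² − 4²) / (2·4·4) = 16/32 = 0.5, so ∠AKG = 60°.

Therefore, the measure of angle ∠AKG = 60°.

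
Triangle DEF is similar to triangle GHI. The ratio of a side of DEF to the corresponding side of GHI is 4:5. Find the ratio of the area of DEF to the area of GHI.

Area scales with the square of linear dimensions. If every length is multiplied by 4/5, then the area is multiplied by (4/5)^2 = 16/25.
The area ratio is 16:25.

16:25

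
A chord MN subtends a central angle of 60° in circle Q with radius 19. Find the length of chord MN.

Drop a perpendicular from the center to the chord, bisecting both the chord and the central angle.
Each half-chord = r sin(θ/2) = 19 sin(30°).
The full chord = 2 × 19 × sin(30°) = 19.

19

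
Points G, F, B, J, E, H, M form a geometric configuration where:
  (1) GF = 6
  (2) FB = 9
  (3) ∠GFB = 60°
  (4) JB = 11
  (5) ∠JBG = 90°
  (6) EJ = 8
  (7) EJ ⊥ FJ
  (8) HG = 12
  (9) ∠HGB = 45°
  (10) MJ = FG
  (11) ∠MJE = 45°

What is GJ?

Step 1: By the law of cosines on triangle BFG: BG² = 9² + 6² − 2·9·6·cos(60°) = 63, so BG = 3·√7.
Step 2: By the law of cosines on triangle GBJ: GJ² = (3·√7)² + 11² − 2·3·√7·11·cos(90°) = 184, so GJ = 2·√46.

Therefore, the length of GJ = 2·√46.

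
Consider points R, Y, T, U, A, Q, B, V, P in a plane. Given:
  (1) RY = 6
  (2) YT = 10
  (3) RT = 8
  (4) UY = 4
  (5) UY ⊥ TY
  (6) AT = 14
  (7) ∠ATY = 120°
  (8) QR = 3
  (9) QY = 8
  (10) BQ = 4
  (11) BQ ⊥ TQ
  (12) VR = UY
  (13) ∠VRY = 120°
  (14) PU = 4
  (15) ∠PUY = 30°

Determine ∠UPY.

Step 1: By the law of cosines on triangle PUY: PY² = 4² + 4² − 2·4·4·cos(30°) = 4.29, so PY ≈ 2.07.
Step 2: By the inverse law of cosines on triangle UPY: cos(∠UPY) = (4² + 2.07² − 4²) / (2·4·2.07) = 4.29/16.56 = 0.2588, so ∠UPY = 75°.

Therefore, the measure of angle ∠UPY = 75°.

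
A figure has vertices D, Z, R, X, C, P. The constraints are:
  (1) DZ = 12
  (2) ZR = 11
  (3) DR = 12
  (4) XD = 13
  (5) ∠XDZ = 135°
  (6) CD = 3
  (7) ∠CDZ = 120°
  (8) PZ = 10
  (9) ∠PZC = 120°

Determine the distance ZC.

Step 1: By the law of cosines on triangle ZDC: ZC² = 12² + 3² − 2·12·3·cos(120°) = 189, so ZC = 3·√21.

Therefore, the length of ZC = 3·√21.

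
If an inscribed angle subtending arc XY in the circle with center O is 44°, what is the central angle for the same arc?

The inscribed angle theorem states that a central angle is always twice any inscribed angle that subtends the same arc.
Since the inscribed angle is 44°, the central angle = 2 × 44° = 88°.

88°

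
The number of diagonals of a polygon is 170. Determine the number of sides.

Using d = n(n - 3)/2, we solve 170 = n(n - 3)/2.
So n(n - 3) = 340.
Testing n = 20: 20 * 17 = 340 = 340. Correct.
The polygon has 20 sides.

20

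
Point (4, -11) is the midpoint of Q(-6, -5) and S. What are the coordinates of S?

Using the midpoint formula: M = ((x1 + x2)/2, (y1 + y2)/2)
We know M = (4, -11) and Q = (-6, -5)
For x: 4 = (-6 + x2)/2, so x2 = 2*4 - -6 = 14
For y: -11 = (-5 + y2)/2, so y2 = 2*-11 - -5 = -17
S = (14, -17)

(14, -17)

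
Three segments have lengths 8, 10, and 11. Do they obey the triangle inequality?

Check all three triangle inequalities:
8 + 10 = 18 > 11 ✓
8 + 11 = 19 > 10 ✓
10 + 11 = 21 > 8 ✓
All conditions hold, so these sides form a valid triangle.

Yes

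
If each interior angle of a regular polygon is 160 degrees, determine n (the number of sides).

The exterior angle is the supplement of the interior angle: 180 - 160 = 20 degrees.
Since the exterior angles of any convex polygon sum to 360 degrees, the number of sides is 360 / 20 = 18.

18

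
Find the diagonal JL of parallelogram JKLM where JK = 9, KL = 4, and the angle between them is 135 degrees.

Using the law of cosines:
d^2 = 9^2 + 4^2 - 2(9)(4)cos(135 degrees)
d^2 = 81 + 16 - 72*-sqrt(2)/2
d^2 = 36*sqrt(2) + 97
d = sqrt(36*sqrt(2) + 97)

sqrt(36*sqrt(2) + 97)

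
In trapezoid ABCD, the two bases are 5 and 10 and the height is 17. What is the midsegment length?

midsegment = (5 + 10) / 2 = 15 / 2 = 15/2

15/2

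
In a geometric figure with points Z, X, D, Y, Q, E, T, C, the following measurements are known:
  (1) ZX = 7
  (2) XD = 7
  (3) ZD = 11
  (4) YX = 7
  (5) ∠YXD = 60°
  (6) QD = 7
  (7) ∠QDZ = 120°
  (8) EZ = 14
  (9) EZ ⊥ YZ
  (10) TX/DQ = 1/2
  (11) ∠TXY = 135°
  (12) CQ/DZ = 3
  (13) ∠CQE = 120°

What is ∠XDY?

Step 1: By the law of cosines on triangle DXY: DY² = 7² + 7² − 2·7·7·cos(60°) = 49, so DY = 7.
Step 2: By the inverse law of cosines on triangle XDY: cos(∠XDY) = (7² + 7² − 7²) / (2·7·7) = 49/98 = 0.5, so ∠XDY = 60°.

Therefore, the measure of angle ∠XDY = 60°.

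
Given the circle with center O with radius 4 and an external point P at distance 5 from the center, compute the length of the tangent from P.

The tangent, radius, and line from the external point to the center form a right triangle.
The right angle is where the tangent meets the radius.
By the Pythagorean theorem: tangent² + 4² = 5²
tangent² = 25 - 16 = 9
tangent = 3

3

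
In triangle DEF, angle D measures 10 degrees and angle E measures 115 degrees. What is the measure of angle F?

By the triangle angle sum property, the three interior angles of any triangle add up to 180°.
We know angle D = 10° and angle E = 115°, so their sum is 125°.
Therefore angle F = 180° - 125° = 55°.

55 degrees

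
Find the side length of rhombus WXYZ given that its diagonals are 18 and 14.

Half-diagonals are 9 and 7. side = sqrt(9^2 + 7^2) = sqrt(130)

sqrt(130)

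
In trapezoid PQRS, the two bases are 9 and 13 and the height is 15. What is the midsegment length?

midsegment = (9 + 13) / 2 = 22 / 2 = 11

11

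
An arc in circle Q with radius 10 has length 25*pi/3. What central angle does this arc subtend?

Arc length L = 2πr × θ/360, so θ = 360L / (2πr).
θ = 360 × 25*pi/3 / (2π × 10)
θ = 150°
θ = 150°

150°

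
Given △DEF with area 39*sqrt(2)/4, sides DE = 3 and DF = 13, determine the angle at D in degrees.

sin(C) = 2 * 39*sqrt(2)/4 / (3 * 13) = sqrt(2)/2, so C = arcsin(sqrt(2)/2) = 45°.
Since sin(180° - C) = sin(C), the obtuse angle 135° gives the same area, so C = 45° or C = 135°.

45° or 135°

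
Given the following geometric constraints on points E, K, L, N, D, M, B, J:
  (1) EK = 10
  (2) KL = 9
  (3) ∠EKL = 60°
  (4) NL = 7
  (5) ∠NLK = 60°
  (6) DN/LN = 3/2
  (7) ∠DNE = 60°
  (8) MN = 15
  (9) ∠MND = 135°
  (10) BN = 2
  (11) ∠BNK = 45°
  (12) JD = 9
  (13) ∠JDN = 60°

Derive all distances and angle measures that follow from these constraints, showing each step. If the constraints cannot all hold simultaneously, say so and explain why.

The constraints are consistent.

From the given relations:
  DN = 3/2·LN = 3/2·7 ≈ 10.5

Step 1: From EK = 10, KL = 9, and ∠EKL = 60°, by the law of cosines:
  EL² = EK² + KL² - 2·EK·KL·cos(60°) = 100 + 81 - 90 = 91
  EL = √91

Step 2: From KL = 9, LN = 7, and ∠KLN = 60°, by the law of cosines:
  KN² = KL² + LN² - 2·KL·LN·cos(60°) = 81 + 49 - 63 = 67
  KN = √67

Step 3: From ND = 10.5, DJ = 9, and ∠NDJ = 60°, by the law of cosines:
  NJ² = ND² + DJ² - 2·ND·DJ·cos(60°) = 110.2 + 81 - 94.5 = 96.75
  NJ = 3/2·√43

Step 4: From DN = 10.5, NM = 15, and ∠DNM = 135°, by the law of cosines:
  DM² = DN² + NM² - 2·DN·NM·cos(135°) = 110.2 + 225 + 222.7 = 558
  DM ≈ 23.62

Step 5: From KN = √67, NB = 2, and ∠KNB = 45°, by the law of cosines:
  KB² = KN² + NB² - 2·KN·NB·cos(45°) = 67 + 4 - 23.15 = 47.85
  KB ≈ 6.92

Step 6: From EK = 10, EL = √91, KL = 9, by the inverse law of cosines:
  cos(∠KEL) = (EK² + EL² - KL²) / (2·EK·EL)
  ∠KEL = 54.79°

Step 7: From KL = 9, KN = √67, LN = 7, by the inverse law of cosines:
  cos(∠LKN) = (KL² + KN² - LN²) / (2·KL·KN)
  ∠LKN = 47.78°

Step 8: From LE = √91, LK = 9, EK = 10, by the inverse law of cosines:
  cos(∠ELK) = (LE² + LK² - EK²) / (2·LE·LK)
  ∠ELK = 65.21°

Step 9: From ND = 10.5, NJ = 3/2·√43, DJ = 9, by the inverse law of cosines:
  cos(∠DNJ) = (ND² + NJ² - DJ²) / (2·ND·NJ)
  ∠DNJ = 52.41°

Step 10: From NK = √67, NL = 7, KL = 9, by the inverse law of cosines:
  cos(∠KNL) = (NK² + NL² - KL²) / (2·NK·NL)
  ∠KNL = 72.22°

Step 11: From DM = 23.62, DN = 10.5, MN = 15, by the inverse law of cosines:
  cos(∠MDN) = (DM² + DN² - MN²) / (2·DM·DN)
  ∠MDN = 26.68°

Step 12: From MD = 23.62, MN = 15, DN = 10.5, by the inverse law of cosines:
  cos(∠DMN) = (MD² + MN² - DN²) / (2·MD·MN)
  ∠DMN = 18.32°

Step 13: From JD = 9, JN = 3/2·√43, DN = 10.5, by the inverse law of cosines:
  cos(∠DJN) = (JD² + JN² - DN²) / (2·JD·JN)
  ∠DJN = 67.59°

Step 14: From KB = 6.92, KN = √67, BN = 2, by the inverse law of cosines:
  cos(∠BKN) = (KB² + KN² - BN²) / (2·KB·KN)
  ∠BKN = 11.8°

Step 15: From BK = 6.92, BN = 2, KN = √67, by the inverse law of cosines:
  cos(∠KBN) = (BK² + BN² - KN²) / (2·BK·BN)
  ∠KBN = 123.2°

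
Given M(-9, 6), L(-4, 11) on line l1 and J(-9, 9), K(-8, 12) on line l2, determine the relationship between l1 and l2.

Slope of line 1: m1 = (11 - 6)/(-4 - -9) = 5/5 = 1
Slope of line 2: m2 = (12 - 9)/(-8 - -9) = 3/1 = 3
For parallel lines we need equal slopes: 1 != 3.
For perpendicular lines we need m1*m2 = -1: (1)(3) = 3 != -1.
Since neither condition holds, the lines are neither parallel nor perpendicular.

Neither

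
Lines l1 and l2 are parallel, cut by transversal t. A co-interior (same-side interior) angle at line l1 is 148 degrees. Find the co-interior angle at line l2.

Co-interior angles sum to 180: 180 - 148 = 32 degrees.

32 degrees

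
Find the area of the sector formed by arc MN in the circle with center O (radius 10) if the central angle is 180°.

Sector area = π(10²)(1/2) = 50*pi

50*pi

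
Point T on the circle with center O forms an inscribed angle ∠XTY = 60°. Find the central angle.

By the inscribed angle theorem, the central angle is twice the inscribed angle.
Central angle = 2 × 60° = 120°

120°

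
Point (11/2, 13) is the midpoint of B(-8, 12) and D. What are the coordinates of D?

Using the midpoint formula: M = ((x1 + x2)/2, (y1 + y2)/2)
We know M = (11/2, 13) and B = (-8, 12)
For x: 11/2 = (-8 + x2)/2, so x2 = 2*11/2 - -8 = 19
For y: 13 = (12 + y2)/2, so y2 = 2*13 - 12 = 14
D = (19, 14)

(19, 14)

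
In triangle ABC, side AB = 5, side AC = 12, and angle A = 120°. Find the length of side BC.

By the law of cosines: BC^2 = AB^2 + AC^2 - 2*AB*AC*cos(A)
BC^2 = 5^2 + 12^2 - 2*5*12*cos(120°)
BC^2 = 25 + 144 - 120*(-1/2)
BC^2 = 229
BC = sqrt(229)

sqrt(229)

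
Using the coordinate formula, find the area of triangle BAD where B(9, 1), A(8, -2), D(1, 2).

The Shoelace formula computes the area from vertex coordinates by summing cross products.
For vertices (9,1), (8,-2), (1,2):
Signed sum = 9*-2 - 8*1 + 8*2 - 1*-2 + 1*1 - 9*2
= -26 + 18 + -17 = -25
Area = (1/2)|-25| = 25/2.

25/2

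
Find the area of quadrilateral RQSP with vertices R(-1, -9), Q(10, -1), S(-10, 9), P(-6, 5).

The Shoelace formula works by pairing each vertex with the next (cycling back to the first).
For each pair, compute x_i*y_(i+1) - x_(i+1)*y_i:
  (-1*-1 - 10*-9) = 91
  (10*9 - -10*-1) = 80
  (-10*5 - -6*9) = 4
  (-6*-9 - -1*5) = 59
Taking half the absolute value of the total: Area = (1/2)(234) = 117.

117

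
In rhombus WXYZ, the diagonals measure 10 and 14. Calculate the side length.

The diagonals of a rhombus bisect each other at right angles.
Half-diagonals: 10/2 = 5 and 14/2 = 7
side = sqrt(5^2 + 7^2)
side = sqrt(25 + 49)
side = sqrt(74)

sqrt(74)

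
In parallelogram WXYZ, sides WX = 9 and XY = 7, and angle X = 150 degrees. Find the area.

Area = 9 * 7 * sin(150°) = 63 * 1/2 = 63/2

63/2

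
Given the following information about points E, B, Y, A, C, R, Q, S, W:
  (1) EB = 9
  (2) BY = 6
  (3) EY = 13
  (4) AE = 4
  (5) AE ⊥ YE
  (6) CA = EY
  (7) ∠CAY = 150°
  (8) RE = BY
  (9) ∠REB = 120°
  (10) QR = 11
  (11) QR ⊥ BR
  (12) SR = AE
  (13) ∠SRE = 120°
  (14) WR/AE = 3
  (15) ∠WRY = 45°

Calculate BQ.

From the given relations: RE = BY = 6.
Step 1: By the law of cosines on triangle BER: BR² = 9² + 6² − 2·9·6·cos(120°) = 171, so BR = 3·√19.
Step 2: By the law of cosines on triangle BRQ: BQ² = (3·√19)² + 11² − 2·3·√19·11·cos(90°) = 292, so BQ = 2·√73.

Therefore, the length of BQ = 2·√73.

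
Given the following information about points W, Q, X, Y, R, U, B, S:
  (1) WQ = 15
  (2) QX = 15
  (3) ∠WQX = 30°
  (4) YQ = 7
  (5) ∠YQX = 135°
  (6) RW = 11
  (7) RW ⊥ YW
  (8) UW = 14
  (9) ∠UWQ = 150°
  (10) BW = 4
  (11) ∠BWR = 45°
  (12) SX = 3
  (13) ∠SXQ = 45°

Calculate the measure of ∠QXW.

Step 1: By the law of cosines on triangle XQW: XW² = 15² + 15² − 2·15·15·cos(30°) = 60.29, so XW ≈ 7.76.
Step 2: By the inverse law of cosines on triangle QXW: cos(∠QXW) = (15² + 7.76² − 15²) / (2·15·7.76) = 60.29/232.94 = 0.2588, so ∠QXW = 75°.

Therefore, the measure of angle ∠QXW = 75°.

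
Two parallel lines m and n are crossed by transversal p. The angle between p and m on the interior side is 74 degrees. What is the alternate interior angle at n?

Alternate interior angles formed by parallel lines and a transversal are equal.
The given angle is 74 degrees.
The alternate interior angle = 74 degrees.

74 degrees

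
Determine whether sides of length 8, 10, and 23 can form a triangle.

Check the triangle inequality: 8 + 10 = 18 ≤ 23.
Since the sum of two sides does not exceed the third, no triangle can be formed.

No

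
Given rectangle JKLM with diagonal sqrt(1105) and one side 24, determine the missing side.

The diagonal of a rectangle forms a right triangle with the two sides.
Rearranging the Pythagorean theorem: missing side = sqrt(d^2 - known^2).
= sqrt(1105 - 576) = sqrt(529) = 23.

23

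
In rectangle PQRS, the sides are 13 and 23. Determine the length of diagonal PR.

d = sqrt(13^2 + 23^2) = sqrt(698)

sqrt(698)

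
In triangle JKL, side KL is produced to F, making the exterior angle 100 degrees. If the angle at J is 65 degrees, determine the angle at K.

angle K = 100 - 65 = 35 degrees (exterior angle theorem).

35 degrees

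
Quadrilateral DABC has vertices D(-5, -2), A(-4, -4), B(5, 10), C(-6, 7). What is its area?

Using the Shoelace formula for a quadrilateral (vertices in order):
Area = (1/2)|sum of (x_i * y_(i+1) - x_(i+1) * y_i)|
Terms: (-5*-4 - -4*-2) = 12, (-4*10 - 5*-4) = -20, (5*7 - -6*10) = 95, (-6*-2 - -5*7) = 47
Sum = 134
Area = (1/2)(134) = 67

67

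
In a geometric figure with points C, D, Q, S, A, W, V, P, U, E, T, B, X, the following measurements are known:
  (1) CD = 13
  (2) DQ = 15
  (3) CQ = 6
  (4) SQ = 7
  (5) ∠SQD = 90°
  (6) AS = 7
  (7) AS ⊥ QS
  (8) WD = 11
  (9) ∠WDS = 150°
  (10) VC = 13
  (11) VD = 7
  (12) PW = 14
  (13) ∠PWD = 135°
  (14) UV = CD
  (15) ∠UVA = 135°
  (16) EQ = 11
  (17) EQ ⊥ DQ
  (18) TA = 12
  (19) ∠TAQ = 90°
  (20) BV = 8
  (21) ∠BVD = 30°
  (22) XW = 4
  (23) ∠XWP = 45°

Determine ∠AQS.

Step 1: By the law of cosines on triangle QSA: QA² = 7² + 7² − 2·7·7·cos(90°) = 98, so QA = 7·√2.
Step 2: By the inverse law of cosines on triangle AQS: cos(∠AQS) = ((7·√2)² + 7² − 7²) / (2·7·√2·7) = 98/138.59 = 0.7071, so ∠AQS = 45°.

Therefore, the measure of angle ∠AQS = 45°.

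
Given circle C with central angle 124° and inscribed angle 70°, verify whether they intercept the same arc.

By the inscribed angle theorem, the inscribed angle for a central angle of 124° should be 124° / 2 = 62°.
The given inscribed angle is 70°, which does not equal 62°.
Therefore, no, they do not correspond to the same arc.

No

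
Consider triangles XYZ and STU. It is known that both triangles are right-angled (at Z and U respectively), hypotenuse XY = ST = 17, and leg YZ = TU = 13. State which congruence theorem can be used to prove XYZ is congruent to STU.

The given information matches HL: The hypotenuse and one leg of two right triangles are equal (Hypotenuse-Leg).

HL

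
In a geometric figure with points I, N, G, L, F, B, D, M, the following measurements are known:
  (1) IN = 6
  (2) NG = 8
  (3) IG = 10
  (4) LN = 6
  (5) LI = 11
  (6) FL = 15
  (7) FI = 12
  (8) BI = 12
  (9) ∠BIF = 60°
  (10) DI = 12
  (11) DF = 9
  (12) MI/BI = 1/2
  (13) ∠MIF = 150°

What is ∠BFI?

Step 1: By the law of cosines on triangle FIB: FB² = 12² + 12² − 2·12·12·cos(60°) = 144, so FB = 12.
Step 2: By the inverse law of cosines on triangle BFI: cos(∠BFI) = (12² + 12² − 12²) / (2·12·12) = 144/288 = 0.5, so ∠BFI = 60°.

Therefore, the measure of angle ∠BFI = 60°.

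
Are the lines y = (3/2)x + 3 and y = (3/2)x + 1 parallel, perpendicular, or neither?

Slope of line 1: m1 = 3/2
Slope of line 2: m2 = 3/2
Since m1 = m2 = 3/2, the lines are parallel.

Parallel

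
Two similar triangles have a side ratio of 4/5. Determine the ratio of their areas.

The ratio of areas of similar triangles equals the square of the side ratio.
Side ratio = 4:5
Area ratio = (4/5)^2 = 16/25 = 16:25

16:25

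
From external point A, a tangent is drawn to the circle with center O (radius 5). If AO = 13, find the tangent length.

Let T be the point of tangency. Then OT ⊥ AT (radius ⊥ tangent).
In right triangle OTA: OA² = OT² + AT²
13² = 5² + AT²
AT² = 144, AT = 12

12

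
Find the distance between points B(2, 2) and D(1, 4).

The horizontal distance is |1 - 2| = 1 and the vertical distance is |4 - 2| = 2.
By the Pythagorean theorem, d = sqrt(1^2 + 2^2) = sqrt(5).

sqrt(5)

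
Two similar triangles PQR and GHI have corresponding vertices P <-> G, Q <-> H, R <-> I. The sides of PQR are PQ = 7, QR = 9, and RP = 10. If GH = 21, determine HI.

Similar triangles have proportional sides. Setting up the proportion:
GH / PQ = HI / QR
21 / 7 = HI / 9
HI = 9 * 21 / 7 = 27.

27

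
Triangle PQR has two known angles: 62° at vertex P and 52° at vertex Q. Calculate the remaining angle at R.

The interior angles sum to 180°: angle R = 180 - 62 - 52 = 66°.
The triangle is acute (angles 62°, 52°, 66°).

66 degrees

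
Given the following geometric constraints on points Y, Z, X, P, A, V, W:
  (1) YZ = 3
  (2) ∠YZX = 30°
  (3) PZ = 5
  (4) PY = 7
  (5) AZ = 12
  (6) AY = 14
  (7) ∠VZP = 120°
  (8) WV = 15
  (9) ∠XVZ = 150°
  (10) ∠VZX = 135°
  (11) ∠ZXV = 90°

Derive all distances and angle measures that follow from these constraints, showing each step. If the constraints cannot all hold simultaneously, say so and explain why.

These constraints are not satisfiable: (9), (10) and (11) are the three interior angles of triangle XVZ, which must sum to 180°, but 150° + 135° + 90° = 375°. No planar figure meets all of them, so nothing further can be derived.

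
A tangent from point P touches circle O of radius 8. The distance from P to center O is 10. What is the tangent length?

tangent = √(d² - r²) = √(10² - 8²) = √(100 - 64) = √36 = 6

6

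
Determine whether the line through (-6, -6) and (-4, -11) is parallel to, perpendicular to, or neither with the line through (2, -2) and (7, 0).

Slope of line 1: m1 = (-11 - -6)/(-4 - -6) = -5/2 = -5/2
Slope of line 2: m2 = (0 - -2)/(7 - 2) = 2/5 = 2/5
m1 * m2 = -1, so perpendicular.

Perpendicular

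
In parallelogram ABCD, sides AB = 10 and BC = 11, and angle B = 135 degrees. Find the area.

Area = a * b * sin(theta)
Area = 10 * 11 * sin(135 degrees)
Area = 110 * sqrt(2)/2
Area = 55*sqrt(2)

55*sqrt(2)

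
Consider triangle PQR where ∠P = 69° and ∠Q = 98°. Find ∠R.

Let angle R = x. Then 69 + 98 + x = 180.
x = 180 - 167 = 13 degrees.

13 degrees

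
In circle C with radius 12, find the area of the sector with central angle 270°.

The full circle has area πr² = π(12)² = 144*pi.
The sector covers 270° out of 360°, a fraction of 3/4.
Sector area = 144*pi × 3/4 = 108*pi.

108*pi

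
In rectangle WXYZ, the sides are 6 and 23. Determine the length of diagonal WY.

Using the Pythagorean theorem:
d² = 6² + 23² = 36 + 529 = 565
d = sqrt(565)

sqrt(565)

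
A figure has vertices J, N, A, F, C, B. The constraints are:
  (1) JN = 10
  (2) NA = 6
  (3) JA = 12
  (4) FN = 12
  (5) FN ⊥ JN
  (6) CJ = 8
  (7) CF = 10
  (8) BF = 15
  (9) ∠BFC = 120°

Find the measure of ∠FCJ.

Step 1: By the law of cosines on triangle FNJ: FJ² = 12² + 10² − 2·12·10·cos(90°) = 244, so FJ = 2·√61.
Step 2: By the inverse law of cosines on triangle FCJ: cos(∠FCJ) = (10² + 8² − (2·√61)²) / (2·10·8) = -80/160 = -0.5, so ∠FCJ = 120°.

Therefore, the measure of angle ∠FCJ = 120°.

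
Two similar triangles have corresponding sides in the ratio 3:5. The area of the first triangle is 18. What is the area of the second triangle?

For similar figures, the area ratio equals the square of the side ratio.
Side ratio (the first triangle to the second triangle) = 3:5, so area ratio = 3^2:5^2 = 9:25.
If the area of the first triangle is 18, then the area of the second triangle = 18 * (25/9) = 50.

50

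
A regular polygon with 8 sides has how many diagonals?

Total line segments between 8 vertices = C(8,2) = 28.
Subtract the 8 sides: 28 - 8 = 20 diagonals.

20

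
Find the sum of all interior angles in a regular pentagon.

The sum of interior angles of an n-sided polygon is (n - 2) * 180.
For n = 5: (5 - 2) * 180 = 3 * 180 = 540 degrees.

540 degrees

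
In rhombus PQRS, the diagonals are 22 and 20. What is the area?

The diagonals of a rhombus divide it into four right triangles.
Each triangle has legs 22/ 2 = 11 and 20/2 = 10, so each has area (1/2)*11*10 = 55.
Four such triangles give total area = (d1 * d2) / 2 = 220.

220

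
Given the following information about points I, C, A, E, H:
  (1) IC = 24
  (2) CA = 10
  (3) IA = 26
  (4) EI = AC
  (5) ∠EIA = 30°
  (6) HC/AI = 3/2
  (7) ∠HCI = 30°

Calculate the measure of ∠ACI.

Step 1: By the inverse law of cosines on triangle ACI: cos(∠ACI) = (10² + 24² − 26²) / (2·10·24) = 0/480 = 0, so ∠ACI = 90°.

Therefore, the measure of angle ∠ACI = 90°.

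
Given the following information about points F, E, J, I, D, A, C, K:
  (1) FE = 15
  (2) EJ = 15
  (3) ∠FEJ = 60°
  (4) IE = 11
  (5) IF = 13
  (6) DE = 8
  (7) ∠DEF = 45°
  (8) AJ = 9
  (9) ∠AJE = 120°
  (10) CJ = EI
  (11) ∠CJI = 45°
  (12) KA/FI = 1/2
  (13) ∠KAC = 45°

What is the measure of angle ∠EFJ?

Step 1: By the law of cosines on triangle FEJ: FJ² = 15² + 15² − 2·15·15·cos(60°) = 225, so FJ = 15.
Step 2: By the inverse law of cosines on triangle EFJ: cos(∠EFJ) = (15² + 15² − 15²) / (2·15·15) = 225/450 = 0.5, so ∠EFJ = 60°.

Therefore, the measure of angle ∠EFJ = 60°.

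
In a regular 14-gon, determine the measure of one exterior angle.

Each exterior angle of a regular n-gon is 360 / n.
For n = 14: 360 / 14 = 180/7 degrees.

180/7 degrees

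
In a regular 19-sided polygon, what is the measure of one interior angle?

Each interior angle of a regular n-gon is (n - 2) * 180 / n.
For n = 19: (19 - 2) * 180 / 19 = 3060/19 = 3060/19 degrees.

3060/19 degrees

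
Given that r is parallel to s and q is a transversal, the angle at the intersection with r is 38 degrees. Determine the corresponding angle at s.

When a transversal crosses parallel lines, angles in the same position at each intersection are called corresponding angles.
These are always equal, so the answer is 38 degrees.

38 degrees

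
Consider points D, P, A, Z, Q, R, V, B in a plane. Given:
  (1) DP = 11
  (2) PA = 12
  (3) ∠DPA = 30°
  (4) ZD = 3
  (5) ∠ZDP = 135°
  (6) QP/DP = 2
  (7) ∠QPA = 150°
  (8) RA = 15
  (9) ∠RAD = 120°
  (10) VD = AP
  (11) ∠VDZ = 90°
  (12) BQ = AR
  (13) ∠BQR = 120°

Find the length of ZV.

From the given relations: VD = AP = 12.
Step 1: By the law of cosines on triangle ZDV: ZV² = 3² + 12² − 2·3·12·cos(90°) = 153, so ZV = 3·√17.

Therefore, the length of ZV = 3·√17.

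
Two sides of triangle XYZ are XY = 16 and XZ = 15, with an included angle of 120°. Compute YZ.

Law of cosines: YZ^2 = 16^2 + 15^2 - 2(16)(15)cos(120°) = 721, so YZ = sqrt(721).

sqrt(721)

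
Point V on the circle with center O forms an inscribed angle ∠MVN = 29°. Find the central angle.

Central angle = 2 × 29° = 58° (inscribed angle theorem).

58°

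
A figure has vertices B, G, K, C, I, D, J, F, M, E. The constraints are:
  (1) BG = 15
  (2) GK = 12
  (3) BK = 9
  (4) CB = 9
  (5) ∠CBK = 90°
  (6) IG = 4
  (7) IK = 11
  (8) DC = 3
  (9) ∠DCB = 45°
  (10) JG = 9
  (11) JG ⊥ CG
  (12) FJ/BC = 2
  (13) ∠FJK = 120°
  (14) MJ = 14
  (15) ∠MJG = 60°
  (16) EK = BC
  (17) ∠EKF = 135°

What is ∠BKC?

Step 1: By the law of cosines on triangle KBC: KC² = 9² + 9² − 2·9·9·cos(90°) = 162, so KC = 9·√2.
Step 2: By the inverse law of cosines on triangle BKC: cos(∠BKC) = (9² + (9·√2)² − 9²) / (2·9·9·√2) = 162/229.1 = 0.7071, so ∠BKC = 45°.

Therefore, the measure of angle ∠BKC = 45°.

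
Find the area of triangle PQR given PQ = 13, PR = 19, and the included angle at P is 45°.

Area = (1/2) * PQ * PR * sin(P)
Area = (1/2) * 13 * 19 * sin(45°)
Area = (1/2) * 13 * 19 * sqrt(2)/2
Area = 247*sqrt(2)/4

247*sqrt(2)/4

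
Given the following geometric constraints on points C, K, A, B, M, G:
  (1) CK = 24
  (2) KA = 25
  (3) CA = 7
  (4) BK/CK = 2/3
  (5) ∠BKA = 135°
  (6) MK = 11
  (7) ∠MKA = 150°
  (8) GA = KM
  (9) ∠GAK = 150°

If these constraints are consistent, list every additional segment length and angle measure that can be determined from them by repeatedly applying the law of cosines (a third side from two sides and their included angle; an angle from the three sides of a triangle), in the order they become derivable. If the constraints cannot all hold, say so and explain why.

The constraints are consistent. Derivable facts, in order:
After 1 step:
- AB ≈ 38.04
- AM ≈ 34.96
- KG ≈ 34.96
- ∠ACK = 90°
- ∠AKC = 16.26°
- ∠CAK = 73.74°
After 2 steps:
- ∠ABK = 27.7°
- ∠AGK = 20.95°
- ∠AKG = 9.05°
- ∠AMK = 20.95°
- ∠BAK = 17.3°
- ∠KAM = 9.05°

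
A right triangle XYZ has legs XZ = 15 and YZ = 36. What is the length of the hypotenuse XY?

In a right triangle, the square of the hypotenuse equals the sum of the squares of the two legs.
The legs are 15 and 36, so the hypotenuse = sqrt(225 + 1296) = sqrt(1521) = 39.

39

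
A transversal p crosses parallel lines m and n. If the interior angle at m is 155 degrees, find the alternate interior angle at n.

Alternate interior angles are equal: 155 degrees.

155 degrees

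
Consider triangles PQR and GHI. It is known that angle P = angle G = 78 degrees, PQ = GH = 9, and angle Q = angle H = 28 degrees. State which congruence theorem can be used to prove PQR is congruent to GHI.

The given information matches ASA: Two pairs of corresponding angles and the included side are equal (Angle-Side-Angle).

ASA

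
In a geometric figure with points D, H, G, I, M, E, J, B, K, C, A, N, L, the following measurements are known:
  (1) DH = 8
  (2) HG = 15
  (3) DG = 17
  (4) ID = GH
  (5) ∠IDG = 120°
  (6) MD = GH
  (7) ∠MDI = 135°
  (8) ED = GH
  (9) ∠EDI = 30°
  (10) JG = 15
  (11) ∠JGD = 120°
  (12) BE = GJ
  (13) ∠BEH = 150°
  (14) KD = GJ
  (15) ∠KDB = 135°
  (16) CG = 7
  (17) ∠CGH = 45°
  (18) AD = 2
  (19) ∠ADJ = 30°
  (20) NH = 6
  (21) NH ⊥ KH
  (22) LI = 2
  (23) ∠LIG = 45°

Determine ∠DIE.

From the given relations: ID = GH = 15; ED = GH = 15.
Step 1: By the law of cosines on triangle IDE: IE² = 15² + 15² − 2·15·15·cos(30°) = 60.29, so IE ≈ 7.76.
Step 2: By the inverse law of cosines on triangle DIE: cos(∠DIE) = (15² + 7.76² − 15²) / (2·15·7.76) = 60.29/232.94 = 0.2588, so ∠DIE = 75°.

Therefore, the measure of angle ∠DIE = 75°.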